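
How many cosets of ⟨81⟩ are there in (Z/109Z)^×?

4

ord(81) | φ(109) = 109 − 1 = 108 = 2^2 · 3^3.
Divisors of 108: 1, 2, 3, 4, 6, 9, 12, 18, 27, 36, 54, 108.
Compute 81^d (mod 109) for the divisors d until we hit 1:
81^1 ≡ 81 (mod 109)
81^2 ≡ 21 (mod 109)
81^3 ≡ 66 (mod 109)
81^4 ≡ 5 (mod 109)
81^6 ≡ 105 (mod 109)
81^9 ≡ 63 (mod 109)
81^12 ≡ 16 (mod 109)
81^18 ≡ 45 (mod 109)
81^27 ≡ 1 (mod 109) ✓
The order of 81 is 27, so the subgroup it generates has 27 elements.
The index is φ(109) / ord(81) = 108 / 27 = 4.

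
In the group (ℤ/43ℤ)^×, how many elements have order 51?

φ(43) = 43 − 1 = 42 = 2 · 3 · 7.
(Z/43Z)^× is cyclic (|G| = 42); a cyclic group of order m has exactly φ(d) elements of each order d | m, and none otherwise.
Since 51 ∤ 42, the count is 0.

0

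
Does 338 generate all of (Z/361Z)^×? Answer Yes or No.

φ(361) = φ(19^2) = 19·(19−1) = 342 = 2 · 3^2 · 19.
Test 338^(342/q) mod 361 for each prime factor q of 342:
338^171 ≡ 360 (mod 361)  [q = 2: ≢ 1 ✓]
338^114 ≡ 68 (mod 361)  [q = 3: ≢ 1 ✓]
338^18 ≡ 20 (mod 361)  [q = 19: ≢ 1 ✓]
All checks pass, so 338 has order 342 and is a primitive root modulo 361.

Yes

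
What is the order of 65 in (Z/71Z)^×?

70

Since 65 ∈ (Z/71Z)^×, its order divides φ(71) = 71 − 1 = 70 = 2 · 5 · 7.
Divisors of 70: 1, 2, 5, 7, 10, 14, 35, 70.
Compute 65^d (mod 71) for the divisors d until we hit 1:
65^1 ≡ 65 (mod 71)
65^2 ≡ 36 (mod 71)
65^5 ≡ 34 (mod 71)
65^7 ≡ 17 (mod 71)
65^10 ≡ 20 (mod 71)
65^14 ≡ 5 (mod 71)
65^35 ≡ 70 (mod 71)
65^70 ≡ 1 (mod 71) ✓
Hence ord(65) = 70.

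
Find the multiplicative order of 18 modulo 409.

204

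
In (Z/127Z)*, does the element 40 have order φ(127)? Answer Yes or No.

φ(127) = 127 − 1 = 126 = 2 · 3^2 · 7.
Test 40^(126/q) mod 127 for each prime factor q of 126:
40^63 ≡ 126 (mod 127)  [q = 2: ≢ 1 ✓]
40^42 ≡ 1 (mod 127)  [q = 3: ≡ 1 ✗]
40^18 ≡ 16 (mod 127)  [q = 7: ≢ 1 ✓]
The check at q = 3 fails, so 40 generates a proper subgroup.

No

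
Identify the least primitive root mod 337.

10

φ(337) = 337 − 1 = 336 = 2^4 · 3 · 7.
g is a primitive root iff g^(336/q) ≢ 1 (mod 337) for each prime q ∈ {2, 3, 7}.
g = 2: 2^168 ≡ 1 — hits 1, so not a primitive root.
g = 3: 3^168 ≡ 1 — hits 1, so not a primitive root.
g = 4: 4^168 ≡ 1 — hits 1, so not a primitive root.
g = 5: 5^168 ≡ 336; 5^112 ≡ 1 — hits 1, so not a primitive root.
g = 6: 6^168 ≡ 1 — hits 1, so not a primitive root.
g = 7: 7^168 ≡ 1 — hits 1, so not a primitive root.
g = 8: 8^168 ≡ 1 — hits 1, so not a primitive root.
g = 9: 9^168 ≡ 1 — hits 1, so not a primitive root.
g = 10: 10^168 ≡ 336; 10^112 ≡ 128; 10^48 ≡ 175 — none is 1, so 10 is a primitive root.
Hence the least primitive root of 337 is 10.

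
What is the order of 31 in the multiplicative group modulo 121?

ord(31) | φ(121) = φ(11^2) = 11·(11−1) = 110 = 2 · 5 · 11.
Divisors of 110: 1, 2, 5, 10, 11, 22, 55, 110.
Check 31^d mod 121 for each divisor in increasing order:
31^1 ≡ 31 (mod 121)
31^2 ≡ 114 (mod 121)
31^5 ≡ 67 (mod 121)
31^10 ≡ 12 (mod 121)
31^11 ≡ 9 (mod 121)
31^22 ≡ 81 (mod 121)
31^55 ≡ 1 (mod 121) ✓
Hence ord(31) = 55.

55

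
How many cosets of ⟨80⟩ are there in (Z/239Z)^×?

The order of 80 must divide φ(239) = 239 − 1 = 238 = 2 · 7 · 17.
Divisors of 238: 1, 2, 7, 14, 17, 34, 119, 238.
Compute 80^d (mod 239) for the divisors d until we hit 1:
80^1 ≡ 80
80^2 ≡ 186
80^7 ≡ 166
80^14 ≡ 71
80^17 ≡ 100
80^34 ≡ 201
80^119 ≡ 1
The order of 80 is 119, so the subgroup it generates has 119 elements.
Index = |(Z/239Z)^×| / |⟨80⟩| = 238 / 119 = 2.

2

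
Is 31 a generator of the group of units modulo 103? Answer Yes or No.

No

φ(103) = 103 − 1 = 102 = 2 · 3 · 17.
It suffices to check that the order of 31 is not a proper divisor of 102: compute 31^(102/q) for q ∈ {2, 3, 17}.
31^51 ≡ 102 (mod 103)  [q = 2: ≢ 1 ✓]
31^34 ≡ 1 (mod 103)  [q = 3: ≡ 1 ✗]
31^6 ≡ 61 (mod 103)  [q = 17: ≢ 1 ✓]
Since 31^34 ≡ 1, the order of 31 divides 34 < 102, so 31 is not a primitive root.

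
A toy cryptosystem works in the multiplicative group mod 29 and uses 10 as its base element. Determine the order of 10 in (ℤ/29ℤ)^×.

28

By Lagrange's theorem, ord_29(10) divides φ(29) = 29 − 1 = 28 = 2^2 · 7.
Divisors of 28: 1, 2, 4, 7, 14, 28.
Compute 10^d (mod 29) for the divisors d until we hit 1:
10^1 ≡ 10
10^2 ≡ 13
10^4 ≡ 24
10^7 ≡ 17
10^14 ≡ 28
10^28 ≡ 1
Hence ord(10) = 28.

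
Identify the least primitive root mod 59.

2

φ(59) = 59 − 1 = 58 = 2 · 29.
Test candidates g = 2, 3, … against the prime factors q ∈ {2, 29} of φ(59): g is a generator iff g^(58/q) ≢ 1 for every such q.
g = 2: 2^29 ≡ 58; 2^2 ≡ 4 — none is 1, so 2 is a primitive root.
So 2 is the smallest generator of (Z/59Z)^×.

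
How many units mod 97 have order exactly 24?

φ(97) = 97 − 1 = 96 = 2^5 · 3.
Since (Z/97Z)^× is cyclic of order 96, the number of elements of order d is φ(d) when d | 96 and 0 otherwise.
24 = 2^3 · 3 divides 96, and φ(24) = 8.

8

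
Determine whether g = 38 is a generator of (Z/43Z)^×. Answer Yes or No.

No

φ(43) = 43 − 1 = 42 = 2 · 3 · 7.
38 is a primitive root mod 43 iff 38^(φ(43)/q) ≢ 1 for every prime q | φ(43), i.e. q ∈ {2, 3, 7}.
38^21 ≡ 1 (mod 43)  [q = 2: ≡ 1 ✗]
38^14 ≡ 36 (mod 43)  [q = 3: ≢ 1 ✓]
38^6 ≡ 16 (mod 43)  [q = 7: ≢ 1 ✓]
Since 38^21 ≡ 1, the order of 38 divides 21 < 42, so 38 is not a primitive root.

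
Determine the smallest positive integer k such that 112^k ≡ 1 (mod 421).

42

By Lagrange's theorem, ord_421(112) divides φ(421) = 421 − 1 = 420 = 2^2 · 3 · 5 · 7.
Divisors of 420: 1, 2, 3, 4, 5, 6, 7, 10, 12, 14, 15, 20, 21, 28, 30, 35, 42, 60, 70, 84, 105, 140, 210, 420.
Compute 112^d (mod 421) for the divisors d until we hit 1:
112^1 ≡ 112
112^2 ≡ 335
112^3 ≡ 51
112^4 ≡ 239
112^5 ≡ 245
112^6 ≡ 75
112^7 ≡ 401
112^10 ≡ 243
112^12 ≡ 152
112^14 ≡ 400
112^15 ≡ 174
112^20 ≡ 109
112^21 ≡ 420
112^28 ≡ 20
112^30 ≡ 385
112^35 ≡ 21
112^42 ≡ 1
The smallest such exponent is 42, so the order of 112 is 42.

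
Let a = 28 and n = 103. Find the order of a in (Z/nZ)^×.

51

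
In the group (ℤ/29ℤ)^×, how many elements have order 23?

0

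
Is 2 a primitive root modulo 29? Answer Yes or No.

φ(29) = 29 − 1 = 28 = 2^2 · 7.
An element g generates (Z/29Z)^× iff g^(28/q) ≢ 1 (mod 29) for each prime q ∈ {2, 7}.
2^14 ≡ 28 (mod 29)  [q = 2: ≢ 1 ✓]
2^4 ≡ 16 (mod 29)  [q = 7: ≢ 1 ✓]
Every test exponent gives a nontrivial residue, hence 2 generates the full group.

Yes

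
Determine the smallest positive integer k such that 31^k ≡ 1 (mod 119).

48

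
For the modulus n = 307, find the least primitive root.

φ(307) = 307 − 1 = 306 = 2 · 3^2 · 17.
g is a primitive root iff g^(306/q) ≢ 1 (mod 307) for each prime q ∈ {2, 3, 17}.
g = 2: 2^153 ≡ 306; 2^102 ≡ 1 — hits 1, so not a primitive root.
g = 3: 3^153 ≡ 306; 3^102 ≡ 1 — hits 1, so not a primitive root.
g = 4: 4^153 ≡ 1 — hits 1, so not a primitive root.
g = 5: 5^153 ≡ 306; 5^102 ≡ 289; 5^18 ≡ 81 — none is 1, so 5 is a primitive root.
So 5 is the smallest generator of (Z/307Z)^×.

5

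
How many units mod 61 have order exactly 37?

φ(61) = 61 − 1 = 60 = 2^2 · 3 · 5.
Since (Z/61Z)^× is cyclic of order 60, the number of elements of order d is φ(d) when d | 60 and 0 otherwise.
37 does not divide 60, so no element of (Z/61Z)^× has order 37.

0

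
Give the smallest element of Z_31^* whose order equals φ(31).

3

φ(31) = 31 − 1 = 30 = 2 · 3 · 5.
Test candidates g = 2, 3, … against the prime factors q ∈ {2, 3, 5} of φ(31): g is a generator iff g^(30/q) ≢ 1 for every such q.
g = 2: 2^15 ≡ 1 — hits 1, so not a primitive root.
g = 3: 3^15 ≡ 30; 3^10 ≡ 25; 3^6 ≡ 16 — none is 1, so 3 is a primitive root.
So 3 is the smallest generator of (Z/31Z)^×.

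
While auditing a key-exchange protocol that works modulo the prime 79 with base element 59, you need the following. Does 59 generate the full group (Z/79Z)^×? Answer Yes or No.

Yes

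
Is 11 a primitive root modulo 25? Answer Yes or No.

φ(25) = φ(5^2) = 5·(5−1) = 20 = 2^2 · 5.
Test 11^(20/q) mod 25 for each prime factor q of 20:
11^10 ≡ 1 (mod 25)  [q = 2: ≡ 1 ✗]
11^4 ≡ 16 (mod 25)  [q = 5: ≢ 1 ✓]
11^10 ≡ 1 shows ord(11) | 10, strictly less than φ(25); not a primitive root.

No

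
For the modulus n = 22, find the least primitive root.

7

φ(22) = φ(2)·φ(11) = 1·10 = 10 = 2 · 5.
Test candidates g = 2, 3, … against the prime factors q ∈ {2, 5} of φ(22): g is a generator iff g^(10/q) ≢ 1 for every such q.
g = 2: gcd(2, 22) = 2 > 1, not a unit — skip.
g = 3: 3^5 ≡ 1 — hits 1, so not a primitive root.
g = 4: gcd(4, 22) = 2 > 1, not a unit — skip.
g = 5: 5^5 ≡ 1 — hits 1, so not a primitive root.
g = 6: gcd(6, 22) = 2 > 1, not a unit — skip.
g = 7: 7^5 ≡ 21; 7^2 ≡ 5 — none is 1, so 7 is a primitive root.
So 7 is the smallest generator of (Z/22Z)^×.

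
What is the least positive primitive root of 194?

5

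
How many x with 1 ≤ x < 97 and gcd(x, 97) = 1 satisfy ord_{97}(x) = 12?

φ(97) = 97 − 1 = 96 = 2^5 · 3.
Since (Z/97Z)^× is cyclic of order 96, the number of elements of order d is φ(d) when d | 96 and 0 otherwise.
12 = 2^2 · 3 divides 96, and φ(12) = 4.

4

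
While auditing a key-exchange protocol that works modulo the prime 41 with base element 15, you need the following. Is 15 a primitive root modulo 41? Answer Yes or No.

Yes

φ(41) = 41 − 1 = 40 = 2^3 · 5.
15 is a primitive root mod 41 iff 15^(φ(41)/q) ≢ 1 for every prime q | φ(41), i.e. q ∈ {2, 5}.
15^20 ≡ 40 (mod 41)  [q = 2: ≢ 1 ✓]
15^8 ≡ 18 (mod 41)  [q = 5: ≢ 1 ✓]
Every test exponent gives a nontrivial residue, hence 15 generates the full group.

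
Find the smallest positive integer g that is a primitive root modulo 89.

3

φ(89) = 89 − 1 = 88 = 2^3 · 11.
g is a primitive root iff g^(88/q) ≢ 1 (mod 89) for each prime q ∈ {2, 11}.
g = 2: 2^44 ≡ 1 — hits 1, so not a primitive root.
g = 3: 3^44 ≡ 88; 3^8 ≡ 64 — none is 1, so 3 is a primitive root.
Hence the least primitive root of 89 is 3.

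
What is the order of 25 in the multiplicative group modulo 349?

87

ord(25) | φ(349) = 349 − 1 = 348 = 2^2 · 3 · 29.
Divisors of 348: 1, 2, 3, 4, 6, 12, 29, 58, 87, 116, 174, 348.
Compute 25^d (mod 349) for the divisors d until we hit 1:
25^1 ≡ 25 (mod 349)
25^2 ≡ 276 (mod 349)
25^3 ≡ 269 (mod 349)
25^4 ≡ 94 (mod 349)
25^6 ≡ 118 (mod 349)
25^12 ≡ 313 (mod 349)
25^29 ≡ 226 (mod 349)
25^58 ≡ 122 (mod 349)
25^87 ≡ 1 (mod 349) ✓
Hence ord(25) = 87.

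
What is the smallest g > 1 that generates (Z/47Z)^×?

φ(47) = 47 − 1 = 46 = 2 · 23.
g is a primitive root iff g^(46/q) ≢ 1 (mod 47) for each prime q ∈ {2, 23}.
g = 2: 2^23 ≡ 1 — hits 1, so not a primitive root.
g = 3: 3^23 ≡ 1 — hits 1, so not a primitive root.
g = 4: 4^23 ≡ 1 — hits 1, so not a primitive root.
g = 5: 5^23 ≡ 46; 5^2 ≡ 25 — none is 1, so 5 is a primitive root.
Hence the least primitive root of 47 is 5.

5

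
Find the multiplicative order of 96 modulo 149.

The order of 96 must divide φ(149) = 149 − 1 = 148 = 2^2 · 37.
Divisors of 148: 1, 2, 4, 37, 74, 148.
Evaluate successive powers at the divisors of 148:
96^1 ≡ 96
96^2 ≡ 127
96^4 ≡ 37
96^37 ≡ 1
So ord_149(96) = 37.

37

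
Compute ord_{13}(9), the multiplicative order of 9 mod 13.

The order of 9 must divide φ(13) = 13 − 1 = 12 = 2^2 · 3.
Divisors of 12: 1, 2, 3, 4, 6, 12.
Check 9^d mod 13 for each divisor in increasing order:
9^1 ≡ 9 (mod 13)
9^2 ≡ 3 (mod 13)
9^3 ≡ 1 (mod 13) ✓
The smallest such exponent is 3, so the order of 9 is 3.

3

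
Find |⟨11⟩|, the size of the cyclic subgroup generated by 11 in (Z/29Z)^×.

28

By Lagrange's theorem, ord_29(11) divides φ(29) = 29 − 1 = 28 = 2^2 · 7.
Divisors of 28: 1, 2, 4, 7, 14, 28.
Evaluate successive powers at the divisors of 28:
11^1 ≡ 11 (mod 29)
11^2 ≡ 5 (mod 29)
11^4 ≡ 25 (mod 29)
11^7 ≡ 12 (mod 29)
11^14 ≡ 28 (mod 29)
11^28 ≡ 1 (mod 29) ✓
The smallest such exponent is 28, so the order of 11 is 28.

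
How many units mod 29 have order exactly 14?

6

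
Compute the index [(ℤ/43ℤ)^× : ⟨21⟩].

6

ord(21) | φ(43) = 43 − 1 = 42 = 2 · 3 · 7.
Divisors of 42: 1, 2, 3, 6, 7, 14, 21, 42.
Compute 21^d (mod 43) for the divisors d until we hit 1:
21^1 ≡ 21
21^2 ≡ 11
21^3 ≡ 16
21^6 ≡ 41
21^7 ≡ 1
So ord_43(21) = 7, hence |⟨21⟩| = 7.
Index = |(Z/43Z)^×| / |⟨21⟩| = 42 / 7 = 6.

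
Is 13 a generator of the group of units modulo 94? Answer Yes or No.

φ(94) = φ(2)·φ(47) = 1·46 = 46 = 2 · 23.
13 is a primitive root mod 94 iff 13^(φ(94)/q) ≢ 1 for every prime q | φ(94), i.e. q ∈ {2, 23}.
13^23 ≡ 93 (mod 94)  [q = 2: ≢ 1 ✓]
13^2 ≡ 75 (mod 94)  [q = 23: ≢ 1 ✓]
All checks pass, so 13 has order 46 and is a primitive root modulo 94.

Yes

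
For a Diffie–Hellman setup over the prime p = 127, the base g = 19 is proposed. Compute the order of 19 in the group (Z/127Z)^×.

3

The order of 19 must divide φ(127) = 127 − 1 = 126 = 2 · 3^2 · 7.
Divisors of 126: 1, 2, 3, 6, 7, 9, 14, 18, 21, 42, 63, 126.
Evaluate successive powers at the divisors of 126:
19^1 ≡ 19 (mod 127)
19^2 ≡ 107 (mod 127)
19^3 ≡ 1 (mod 127) ✓
The smallest such exponent is 3, so the order of 19 is 3.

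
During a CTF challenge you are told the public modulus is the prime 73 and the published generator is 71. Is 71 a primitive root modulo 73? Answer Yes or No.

No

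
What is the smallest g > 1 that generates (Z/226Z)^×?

3

φ(226) = φ(2)·φ(113) = 1·112 = 112 = 2^4 · 7.
Test candidates g = 2, 3, … against the prime factors q ∈ {2, 7} of φ(226): g is a generator iff g^(112/q) ≢ 1 for every such q.
g = 2: gcd(2, 226) = 2 > 1, not a unit — skip.
g = 3: 3^56 ≡ 225; 3^16 ≡ 49 — none is 1, so 3 is a primitive root.
Hence the least primitive root of 226 is 3.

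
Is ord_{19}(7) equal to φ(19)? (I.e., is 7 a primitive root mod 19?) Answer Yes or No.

No

φ(19) = 19 − 1 = 18 = 2 · 3^2.
Test 7^(18/q) mod 19 for each prime factor q of 18:
7^9 ≡ 1 (mod 19)  [q = 2: ≡ 1 ✗]
7^6 ≡ 1 (mod 19)  [q = 3: ≡ 1 ✗]
7^9 ≡ 1 shows ord(7) | 9, strictly less than φ(19); not a primitive root.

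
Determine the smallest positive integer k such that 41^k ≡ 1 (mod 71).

The order of 41 must divide φ(71) = 71 − 1 = 70 = 2 · 5 · 7.
Divisors of 70: 1, 2, 5, 7, 10, 14, 35, 70.
Compute 41^d (mod 71) for the divisors d until we hit 1:
41^1 ≡ 41 (mod 71)
41^2 ≡ 48 (mod 71)
41^5 ≡ 34 (mod 71)
41^7 ≡ 70 (mod 71)
41^10 ≡ 20 (mod 71)
41^14 ≡ 1 (mod 71) ✓
So ord_71(41) = 14.

14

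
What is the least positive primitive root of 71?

7

φ(71) = 71 − 1 = 70 = 2 · 5 · 7.
g is a primitive root iff g^(70/q) ≢ 1 (mod 71) for each prime q ∈ {2, 5, 7}.
g = 2: 2^35 ≡ 1 — hits 1, so not a primitive root.
g = 3: 3^35 ≡ 1 — hits 1, so not a primitive root.
g = 4: 4^35 ≡ 1 — hits 1, so not a primitive root.
g = 5: 5^35 ≡ 1 — hits 1, so not a primitive root.
g = 6: 6^35 ≡ 1 — hits 1, so not a primitive root.
g = 7: 7^35 ≡ 70; 7^14 ≡ 54; 7^10 ≡ 45 — none is 1, so 7 is a primitive root.
So 7 is the smallest generator of (Z/71Z)^×.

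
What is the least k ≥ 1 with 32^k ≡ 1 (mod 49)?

21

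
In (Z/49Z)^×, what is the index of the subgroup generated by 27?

By Lagrange's theorem, ord_49(27) divides φ(49) = φ(7^2) = 7·(7−1) = 42 = 2 · 3 · 7.
Divisors of 42: 1, 2, 3, 6, 7, 14, 21, 42.
Compute 27^d (mod 49) for the divisors d until we hit 1:
27^1 ≡ 27 (mod 49)
27^2 ≡ 43 (mod 49)
27^3 ≡ 34 (mod 49)
27^6 ≡ 29 (mod 49)
27^7 ≡ 48 (mod 49)
27^14 ≡ 1 (mod 49) ✓
So ord_49(27) = 14, hence |⟨27⟩| = 14.
Index = |(Z/49Z)^×| / |⟨27⟩| = 42 / 14 = 3.

3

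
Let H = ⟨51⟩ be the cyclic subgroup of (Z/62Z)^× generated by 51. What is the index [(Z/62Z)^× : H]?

2

ord(51) | φ(62) = φ(2)·φ(31) = 1·30 = 30 = 2 · 3 · 5.
Divisors of 30: 1, 2, 3, 5, 6, 10, 15, 30.
Compute 51^d (mod 62) for the divisors d until we hit 1:
51^1 ≡ 51
51^2 ≡ 59
51^3 ≡ 33
51^5 ≡ 25
51^6 ≡ 35
51^10 ≡ 5
51^15 ≡ 1
Thus |⟨51⟩| = ord(51) = 15.
The index is φ(62) / ord(51) = 30 / 15 = 2.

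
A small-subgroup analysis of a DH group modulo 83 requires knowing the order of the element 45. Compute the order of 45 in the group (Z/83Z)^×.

ord(45) | φ(83) = 83 − 1 = 82 = 2 · 41.
Divisors of 82: 1, 2, 41, 82.
Evaluate successive powers at the divisors of 82:
45^1 ≡ 45 (mod 83)
45^2 ≡ 33 (mod 83)
45^41 ≡ 82 (mod 83)
45^82 ≡ 1 (mod 83) ✓
So ord_83(45) = 82.

82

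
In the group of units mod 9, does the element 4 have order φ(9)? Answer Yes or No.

No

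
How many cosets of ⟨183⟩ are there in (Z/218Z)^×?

2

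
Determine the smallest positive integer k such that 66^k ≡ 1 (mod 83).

82

The order of 66 must divide φ(83) = 83 − 1 = 82 = 2 · 41.
Divisors of 82: 1, 2, 41, 82.
Test each divisor d:
66^1 ≡ 66
66^2 ≡ 40
66^41 ≡ 82
66^82 ≡ 1
So ord_83(66) = 82.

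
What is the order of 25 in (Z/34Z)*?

By Lagrange's theorem, ord_34(25) divides φ(34) = φ(2)·φ(17) = 1·16 = 16 = 2^4.
Divisors of 16: 1, 2, 4, 8, 16.
Test each divisor d:
25^1 ≡ 25 (mod 34)
25^2 ≡ 13 (mod 34)
25^4 ≡ 33 (mod 34)
25^8 ≡ 1 (mod 34) ✓
Therefore the multiplicative order of 25 modulo 34 is 8.

8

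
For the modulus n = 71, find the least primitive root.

7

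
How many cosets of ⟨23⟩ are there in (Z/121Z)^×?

10

The order of 23 must divide φ(121) = φ(11^2) = 11·(11−1) = 110 = 2 · 5 · 11.
Divisors of 110: 1, 2, 5, 10, 11, 22, 55, 110.
Test each divisor d:
23^1 ≡ 23
23^2 ≡ 45
23^5 ≡ 111
23^10 ≡ 100
23^11 ≡ 1
The order of 23 is 11, so the subgroup it generates has 11 elements.
The index is φ(121) / ord(23) = 110 / 11 = 10.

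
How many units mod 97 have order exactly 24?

φ(97) = 97 − 1 = 96 = 2^5 · 3.
(Z/97Z)^× is cyclic (|G| = 96); a cyclic group of order m has exactly φ(d) elements of each order d | m, and none otherwise.
24 = 2^3 · 3 divides 96, and φ(24) = 8.

8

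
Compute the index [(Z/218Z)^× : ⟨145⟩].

ord(145) | φ(218) = φ(2)·φ(109) = 1·108 = 108 = 2^2 · 3^3.
Divisors of 108: 1, 2, 3, 4, 6, 9, 12, 18, 27, 36, 54, 108.
Compute 145^d (mod 218) for the divisors d until we hit 1:
145^1 ≡ 145 (mod 218)
145^2 ≡ 97 (mod 218)
145^3 ≡ 113 (mod 218)
145^4 ≡ 35 (mod 218)
145^6 ≡ 125 (mod 218)
145^9 ≡ 173 (mod 218)
145^12 ≡ 147 (mod 218)
145^18 ≡ 63 (mod 218)
145^27 ≡ 217 (mod 218)
145^36 ≡ 45 (mod 218)
145^54 ≡ 1 (mod 218) ✓
So ord_218(145) = 54, hence |⟨145⟩| = 54.
Index = |(Z/218Z)^×| / |⟨145⟩| = 108 / 54 = 2.

2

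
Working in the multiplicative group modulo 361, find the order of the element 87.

57

Since 87 ∈ (Z/361Z)^×, its order divides φ(361) = φ(19^2) = 19·(19−1) = 342 = 2 · 3^2 · 19.
Divisors of 342: 1, 2, 3, 6, 9, 18, 19, 38, 57, 114, 171, 342.
Check 87^d mod 361 for each divisor in increasing order:
87^1 ≡ 87 (mod 361)
87^2 ≡ 349 (mod 361)
87^3 ≡ 39 (mod 361)
87^6 ≡ 77 (mod 361)
87^9 ≡ 115 (mod 361)
87^18 ≡ 229 (mod 361)
87^19 ≡ 68 (mod 361)
87^38 ≡ 292 (mod 361)
87^57 ≡ 1 (mod 361) ✓
Hence ord(87) = 57.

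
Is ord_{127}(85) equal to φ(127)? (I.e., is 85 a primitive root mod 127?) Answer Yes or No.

φ(127) = 127 − 1 = 126 = 2 · 3^2 · 7.
It suffices to check that the order of 85 is not a proper divisor of 126: compute 85^(126/q) for q ∈ {2, 3, 7}.
85^63 ≡ 126 (mod 127)  [q = 2: ≢ 1 ✓]
85^42 ≡ 19 (mod 127)  [q = 3: ≢ 1 ✓]
85^18 ≡ 32 (mod 127)  [q = 7: ≢ 1 ✓]
None equal 1, so ord_127(85) = 126: 85 is a primitive root.

Yes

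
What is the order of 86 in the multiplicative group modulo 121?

55

By Lagrange's theorem, ord_121(86) divides φ(121) = φ(11^2) = 11·(11−1) = 110 = 2 · 5 · 11.
Divisors of 110: 1, 2, 5, 10, 11, 22, 55, 110.
Compute 86^d (mod 121) for the divisors d until we hit 1:
86^1 ≡ 86
86^2 ≡ 15
86^5 ≡ 111
86^10 ≡ 100
86^11 ≡ 9
86^22 ≡ 81
86^55 ≡ 1
So ord_121(86) = 55.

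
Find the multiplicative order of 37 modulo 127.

9

By Lagrange's theorem, ord_127(37) divides φ(127) = 127 − 1 = 126 = 2 · 3^2 · 7.
Divisors of 126: 1, 2, 3, 6, 7, 9, 14, 18, 21, 42, 63, 126.
Check 37^d mod 127 for each divisor in increasing order:
37^1 ≡ 37 (mod 127)
37^2 ≡ 99 (mod 127)
37^3 ≡ 107 (mod 127)
37^6 ≡ 19 (mod 127)
37^7 ≡ 68 (mod 127)
37^9 ≡ 1 (mod 127) ✓
So ord_127(37) = 9.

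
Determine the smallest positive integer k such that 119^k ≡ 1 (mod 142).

7

The order of 119 must divide φ(142) = φ(2)·φ(71) = 1·70 = 70 = 2 · 5 · 7.
Divisors of 70: 1, 2, 5, 7, 10, 14, 35, 70.
Test each divisor d:
119^1 ≡ 119
119^2 ≡ 103
119^5 ≡ 91
119^7 ≡ 1
Hence ord(119) = 7.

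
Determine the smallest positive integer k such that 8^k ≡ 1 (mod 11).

The order of 8 must divide φ(11) = 11 − 1 = 10 = 2 · 5.
Divisors of 10: 1, 2, 5, 10.
Evaluate successive powers at the divisors of 10:
8^1 ≡ 8 (mod 11)
8^2 ≡ 9 (mod 11)
8^5 ≡ 10 (mod 11)
8^10 ≡ 1 (mod 11) ✓
The smallest such exponent is 10, so the order of 8 is 10.

10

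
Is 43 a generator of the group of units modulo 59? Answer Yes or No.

Yes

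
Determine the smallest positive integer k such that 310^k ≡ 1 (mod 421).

84

By Lagrange's theorem, ord_421(310) divides φ(421) = 421 − 1 = 420 = 2^2 · 3 · 5 · 7.
Divisors of 420: 1, 2, 3, 4, 5, 6, 7, 10, 12, 14, 15, 20, 21, 28, 30, 35, 42, 60, 70, 84, 105, 140, 210, 420.
Compute 310^d (mod 421) for the divisors d until we hit 1:
310^1 ≡ 310 (mod 421)
310^2 ≡ 112 (mod 421)
310^3 ≡ 198 (mod 421)
310^4 ≡ 335 (mod 421)
310^5 ≡ 284 (mod 421)
310^6 ≡ 51 (mod 421)
310^7 ≡ 233 (mod 421)
310^10 ≡ 245 (mod 421)
310^12 ≡ 75 (mod 421)
310^14 ≡ 401 (mod 421)
310^15 ≡ 115 (mod 421)
310^20 ≡ 243 (mod 421)
310^21 ≡ 392 (mod 421)
310^28 ≡ 400 (mod 421)
310^30 ≡ 174 (mod 421)
310^35 ≡ 159 (mod 421)
310^42 ≡ 420 (mod 421)
310^60 ≡ 385 (mod 421)
310^70 ≡ 21 (mod 421)
310^84 ≡ 1 (mod 421) ✓
So ord_421(310) = 84.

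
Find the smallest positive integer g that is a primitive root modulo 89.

φ(89) = 89 − 1 = 88 = 2^3 · 11.
g is a primitive root iff g^(88/q) ≢ 1 (mod 89) for each prime q ∈ {2, 11}.
g = 2: 2^44 ≡ 1 — hits 1, so not a primitive root.
g = 3: 3^44 ≡ 88; 3^8 ≡ 64 — none is 1, so 3 is a primitive root.
Hence the least primitive root of 89 is 3.

3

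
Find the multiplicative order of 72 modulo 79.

39

The order of 72 must divide φ(79) = 79 − 1 = 78 = 2 · 3 · 13.
Divisors of 78: 1, 2, 3, 6, 13, 26, 39, 78.
Compute 72^d (mod 79) for the divisors d until we hit 1:
72^1 ≡ 72
72^2 ≡ 49
72^3 ≡ 52
72^6 ≡ 18
72^13 ≡ 23
72^26 ≡ 55
72^39 ≡ 1
Therefore the multiplicative order of 72 modulo 79 is 39.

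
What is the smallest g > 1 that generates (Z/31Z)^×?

φ(31) = 31 − 1 = 30 = 2 · 3 · 5.
g is a primitive root iff g^(30/q) ≢ 1 (mod 31) for each prime q ∈ {2, 3, 5}.
g = 2: 2^15 ≡ 1 — hits 1, so not a primitive root.
g = 3: 3^15 ≡ 30; 3^10 ≡ 25; 3^6 ≡ 16 — none is 1, so 3 is a primitive root.
The smallest primitive root modulo 31 is 3.

3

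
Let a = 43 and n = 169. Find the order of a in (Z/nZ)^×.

Since 43 ∈ (Z/169Z)^×, its order divides φ(169) = φ(13^2) = 13·(13−1) = 156 = 2^2 · 3 · 13.
Divisors of 156: 1, 2, 3, 4, 6, 12, 13, 26, 39, 52, 78, 156.
Check 43^d mod 169 for each divisor in increasing order:
43^1 ≡ 43
43^2 ≡ 159
43^3 ≡ 77
43^4 ≡ 100
43^6 ≡ 14
43^12 ≡ 27
43^13 ≡ 147
43^26 ≡ 146
43^39 ≡ 168
43^52 ≡ 22
43^78 ≡ 1
Hence ord(43) = 78.

78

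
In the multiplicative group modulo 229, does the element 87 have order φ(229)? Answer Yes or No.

φ(229) = 229 − 1 = 228 = 2^2 · 3 · 19.
It suffices to check that the order of 87 is not a proper divisor of 228: compute 87^(228/q) for q ∈ {2, 3, 19}.
87^114 ≡ 228 (mod 229)  [q = 2: ≢ 1 ✓]
87^76 ≡ 94 (mod 229)  [q = 3: ≢ 1 ✓]
87^12 ≡ 53 (mod 229)  [q = 19: ≢ 1 ✓]
All checks pass, so 87 has order 228 and is a primitive root modulo 229.

Yes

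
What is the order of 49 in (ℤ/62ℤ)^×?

15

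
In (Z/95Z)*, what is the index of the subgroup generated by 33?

2

By Lagrange's theorem, ord_95(33) divides φ(95) = φ(5·19) = (5−1)·(19−1) = 4·18 = 72 = 2^3 · 3^2.
Divisors of 72: 1, 2, 3, 4, 6, 8, 9, 12, 18, 24, 36, 72.
Test each divisor d:
33^1 ≡ 33
33^2 ≡ 44
33^3 ≡ 27
33^4 ≡ 36
33^6 ≡ 64
33^8 ≡ 61
33^9 ≡ 18
33^12 ≡ 11
33^18 ≡ 39
33^24 ≡ 26
33^36 ≡ 1
The order of 33 is 36, so the subgroup it generates has 36 elements.
Index = |(Z/95Z)^×| / |⟨33⟩| = 72 / 36 = 2.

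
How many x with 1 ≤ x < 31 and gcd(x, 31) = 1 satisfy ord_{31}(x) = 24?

φ(31) = 31 − 1 = 30 = 2 · 3 · 5.
In a cyclic group of order 30, there are φ(d) elements of order d for each divisor d of 30, and zero for non-divisors.
Here 30 is not a multiple of 24, so there are no elements of order 24.

0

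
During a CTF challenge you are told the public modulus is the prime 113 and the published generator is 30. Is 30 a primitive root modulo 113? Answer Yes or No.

φ(113) = 113 − 1 = 112 = 2^4 · 7.
30 is a primitive root mod 113 iff 30^(φ(113)/q) ≢ 1 for every prime q | φ(113), i.e. q ∈ {2, 7}.
30^56 ≡ 1 (mod 113)  [q = 2: ≡ 1 ✗]
30^16 ≡ 109 (mod 113)  [q = 7: ≢ 1 ✓]
Since 30^56 ≡ 1, the order of 30 divides 56 < 112, so 30 is not a primitive root.

No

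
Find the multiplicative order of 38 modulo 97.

96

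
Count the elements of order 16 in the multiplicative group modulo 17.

φ(17) = 17 − 1 = 16 = 2^4.
(Z/17Z)^× is cyclic (|G| = 16); a cyclic group of order m has exactly φ(d) elements of each order d | m, and none otherwise.
16 = 2^4 divides 16, and φ(16) = 8.

8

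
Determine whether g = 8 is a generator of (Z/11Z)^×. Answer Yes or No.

φ(11) = 11 − 1 = 10 = 2 · 5.
8 is a primitive root mod 11 iff 8^(φ(11)/q) ≢ 1 for every prime q | φ(11), i.e. q ∈ {2, 5}.
8^5 ≡ 10 (mod 11)  [q = 2: ≢ 1 ✓]
8^2 ≡ 9 (mod 11)  [q = 5: ≢ 1 ✓]
All checks pass, so 8 has order 10 and is a primitive root modulo 11.

Yes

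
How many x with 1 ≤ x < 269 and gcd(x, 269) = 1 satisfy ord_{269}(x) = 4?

φ(269) = 269 − 1 = 268 = 2^2 · 67.
In a cyclic group of order 268, there are φ(d) elements of order d for each divisor d of 268, and zero for non-divisors.
4 = 2^2 divides 268, and φ(4) = 2.

2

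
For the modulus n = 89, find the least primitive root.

3

φ(89) = 89 − 1 = 88 = 2^3 · 11.
Test candidates g = 2, 3, … against the prime factors q ∈ {2, 11} of φ(89): g is a generator iff g^(88/q) ≢ 1 for every such q.
g = 2: 2^44 ≡ 1 — hits 1, so not a primitive root.
g = 3: 3^44 ≡ 88; 3^8 ≡ 64 — none is 1, so 3 is a primitive root.
The smallest primitive root modulo 89 is 3.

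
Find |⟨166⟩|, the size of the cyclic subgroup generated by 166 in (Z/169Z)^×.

78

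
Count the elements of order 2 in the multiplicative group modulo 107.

φ(107) = 107 − 1 = 106 = 2 · 53.
(Z/107Z)^× is cyclic (|G| = 106); a cyclic group of order m has exactly φ(d) elements of each order d | m, and none otherwise.
2 | 106, and φ(2) = 2 − 1 = 1.

1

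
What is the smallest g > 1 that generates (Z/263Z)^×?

5

φ(263) = 263 − 1 = 262 = 2 · 131.
Test candidates g = 2, 3, … against the prime factors q ∈ {2, 131} of φ(263): g is a generator iff g^(262/q) ≢ 1 for every such q.
g = 2: 2^131 ≡ 1 — hits 1, so not a primitive root.
g = 3: 3^131 ≡ 1 — hits 1, so not a primitive root.
g = 4: 4^131 ≡ 1 — hits 1, so not a primitive root.
g = 5: 5^131 ≡ 262; 5^2 ≡ 25 — none is 1, so 5 is a primitive root.
Hence the least primitive root of 263 is 5.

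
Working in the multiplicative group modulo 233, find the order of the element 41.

Since 41 ∈ (Z/233Z)^×, its order divides φ(233) = 233 − 1 = 232 = 2^3 · 29.
Divisors of 232: 1, 2, 4, 8, 29, 58, 116, 232.
Test each divisor d:
41^1 ≡ 41
41^2 ≡ 50
41^4 ≡ 170
41^8 ≡ 8
41^29 ≡ 12
41^58 ≡ 144
41^116 ≡ 232
41^232 ≡ 1
Hence ord(41) = 232.

232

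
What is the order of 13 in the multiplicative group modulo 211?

The order of 13 must divide φ(211) = 211 − 1 = 210 = 2 · 3 · 5 · 7.
Divisors of 210: 1, 2, 3, 5, 6, 7, 10, 14, 15, 21, 30, 35, 42, 70, 105, 210.
Compute 13^d (mod 211) for the divisors d until we hit 1:
13^1 ≡ 13 (mod 211)
13^2 ≡ 169 (mod 211)
13^3 ≡ 87 (mod 211)
13^5 ≡ 144 (mod 211)
13^6 ≡ 184 (mod 211)
13^7 ≡ 71 (mod 211)
13^10 ≡ 58 (mod 211)
13^14 ≡ 188 (mod 211)
13^15 ≡ 123 (mod 211)
13^21 ≡ 55 (mod 211)
13^30 ≡ 148 (mod 211)
13^35 ≡ 1 (mod 211) ✓
The smallest such exponent is 35, so the order of 13 is 35.

35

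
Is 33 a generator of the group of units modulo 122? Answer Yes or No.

No

φ(122) = φ(2)·φ(61) = 1·60 = 60 = 2^2 · 3 · 5.
33 is a primitive root mod 122 iff 33^(φ(122)/q) ≢ 1 for every prime q | φ(122), i.e. q ∈ {2, 3, 5}.
33^30 ≡ 121 (mod 122)  [q = 2: ≢ 1 ✓]
33^20 ≡ 1 (mod 122)  [q = 3: ≡ 1 ✗]
33^12 ≡ 9 (mod 122)  [q = 5: ≢ 1 ✓]
The check at q = 3 fails, so 33 generates a proper subgroup.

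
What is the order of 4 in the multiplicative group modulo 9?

3

The order of 4 must divide φ(9) = φ(3^2) = 3·(3−1) = 6 = 2 · 3.
Divisors of 6: 1, 2, 3, 6.
Evaluate successive powers at the divisors of 6:
4^1 ≡ 4 (mod 9)
4^2 ≡ 7 (mod 9)
4^3 ≡ 1 (mod 9) ✓
So ord_9(4) = 3.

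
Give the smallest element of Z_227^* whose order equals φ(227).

2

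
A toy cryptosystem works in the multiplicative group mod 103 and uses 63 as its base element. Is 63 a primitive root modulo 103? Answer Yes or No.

φ(103) = 103 − 1 = 102 = 2 · 3 · 17.
It suffices to check that the order of 63 is not a proper divisor of 102: compute 63^(102/q) for q ∈ {2, 3, 17}.
63^51 ≡ 1 (mod 103)  [q = 2: ≡ 1 ✗]
63^34 ≡ 56 (mod 103)  [q = 3: ≢ 1 ✓]
63^6 ≡ 30 (mod 103)  [q = 17: ≢ 1 ✓]
The check at q = 2 fails, so 63 generates a proper subgroup.

No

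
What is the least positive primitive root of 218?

φ(218) = φ(2)·φ(109) = 1·108 = 108 = 2^2 · 3^3.
g is a primitive root iff g^(108/q) ≢ 1 (mod 218) for each prime q ∈ {2, 3}.
g = 2: gcd(2, 218) = 2 > 1, not a unit — skip.
g = 3: 3^54 ≡ 1 — hits 1, so not a primitive root.
g = 4: gcd(4, 218) = 2 > 1, not a unit — skip.
g = 5: 5^54 ≡ 1 — hits 1, so not a primitive root.
g = 6: gcd(6, 218) = 2 > 1, not a unit — skip.
g = 7: 7^54 ≡ 1 — hits 1, so not a primitive root.
g = 8: gcd(8, 218) = 2 > 1, not a unit — skip.
g = 9: 9^54 ≡ 1 — hits 1, so not a primitive root.
g = 10: gcd(10, 218) = 2 > 1, not a unit — skip.
g = 11: 11^54 ≡ 217; 11^36 ≡ 45 — none is 1, so 11 is a primitive root.
Hence the least primitive root of 218 is 11.

11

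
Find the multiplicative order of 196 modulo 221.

8

Since 196 ∈ (Z/221Z)^×, its order divides φ(221) = φ(13·17) = (13−1)·(17−1) = 12·16 = 192 = 2^6 · 3.
Divisors of 192: 1, 2, 3, 4, 6, 8, 12, 16, 24, 32, 48, 64, 96, 192.
Evaluate successive powers at the divisors of 192:
196^1 ≡ 196 (mod 221)
196^2 ≡ 183 (mod 221)
196^3 ≡ 66 (mod 221)
196^4 ≡ 118 (mod 221)
196^6 ≡ 157 (mod 221)
196^8 ≡ 1 (mod 221) ✓
The smallest such exponent is 8, so the order of 196 is 8.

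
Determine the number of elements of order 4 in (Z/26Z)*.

φ(26) = φ(2)·φ(13) = 1·12 = 12 = 2^2 · 3.
(Z/26Z)^× is cyclic (|G| = 12); a cyclic group of order m has exactly φ(d) elements of each order d | m, and none otherwise.
4 = 2^2 divides 12, and φ(4) = 2.

2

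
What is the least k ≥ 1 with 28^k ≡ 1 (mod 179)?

178

Since 28 ∈ (Z/179Z)^×, its order divides φ(179) = 179 − 1 = 178 = 2 · 89.
Divisors of 178: 1, 2, 89, 178.
Evaluate successive powers at the divisors of 178:
28^1 ≡ 28 (mod 179)
28^2 ≡ 68 (mod 179)
28^89 ≡ 178 (mod 179)
28^178 ≡ 1 (mod 179) ✓
Hence ord(28) = 178.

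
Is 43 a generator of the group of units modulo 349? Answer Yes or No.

Yes

φ(349) = 349 − 1 = 348 = 2^2 · 3 · 29.
An element g generates (Z/349Z)^× iff g^(348/q) ≢ 1 (mod 349) for each prime q ∈ {2, 3, 29}.
43^174 ≡ 348 (mod 349)  [q = 2: ≢ 1 ✓]
43^116 ≡ 122 (mod 349)  [q = 3: ≢ 1 ✓]
43^12 ≡ 322 (mod 349)  [q = 29: ≢ 1 ✓]
None equal 1, so ord_349(43) = 348: 43 is a primitive root.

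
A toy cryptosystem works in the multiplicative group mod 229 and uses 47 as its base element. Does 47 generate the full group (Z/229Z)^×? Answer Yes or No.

Yes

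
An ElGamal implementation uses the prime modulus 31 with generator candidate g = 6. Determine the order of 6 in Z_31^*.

Since 6 ∈ (Z/31Z)^×, its order divides φ(31) = 31 − 1 = 30 = 2 · 3 · 5.
Divisors of 30: 1, 2, 3, 5, 6, 10, 15, 30.
Check 6^d mod 31 for each divisor in increasing order:
6^1 ≡ 6 (mod 31)
6^2 ≡ 5 (mod 31)
6^3 ≡ 30 (mod 31)
6^5 ≡ 26 (mod 31)
6^6 ≡ 1 (mod 31) ✓
So ord_31(6) = 6.

6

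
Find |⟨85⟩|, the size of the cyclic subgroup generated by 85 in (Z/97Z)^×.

ord(85) | φ(97) = 97 − 1 = 96 = 2^5 · 3.
Divisors of 96: 1, 2, 3, 4, 6, 8, 12, 16, 24, 32, 48, 96.
Evaluate successive powers at the divisors of 96:
85^1 ≡ 85 (mod 97)
85^2 ≡ 47 (mod 97)
85^3 ≡ 18 (mod 97)
85^4 ≡ 75 (mod 97)
85^6 ≡ 33 (mod 97)
85^8 ≡ 96 (mod 97)
85^12 ≡ 22 (mod 97)
85^16 ≡ 1 (mod 97) ✓
Hence ord(85) = 16.

16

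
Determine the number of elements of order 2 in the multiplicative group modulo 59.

φ(59) = 59 − 1 = 58 = 2 · 29.
(Z/59Z)^× is cyclic (|G| = 58); a cyclic group of order m has exactly φ(d) elements of each order d | m, and none otherwise.
2 | 58, and φ(2) = 2 − 1 = 1.

1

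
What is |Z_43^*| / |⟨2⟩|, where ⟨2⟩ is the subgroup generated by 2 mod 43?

Since 2 ∈ (Z/43Z)^×, its order divides φ(43) = 43 − 1 = 42 = 2 · 3 · 7.
Divisors of 42: 1, 2, 3, 6, 7, 14, 21, 42.
Compute 2^d (mod 43) for the divisors d until we hit 1:
2^1 ≡ 2
2^2 ≡ 4
2^3 ≡ 8
2^6 ≡ 21
2^7 ≡ 42
2^14 ≡ 1
Thus |⟨2⟩| = ord(2) = 14.
The index is φ(43) / ord(2) = 42 / 14 = 3.

3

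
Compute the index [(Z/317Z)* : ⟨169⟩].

2

The order of 169 must divide φ(317) = 317 − 1 = 316 = 2^2 · 79.
Divisors of 316: 1, 2, 4, 79, 158, 316.
Test each divisor d:
169^1 ≡ 169
169^2 ≡ 31
169^4 ≡ 10
169^79 ≡ 316
169^158 ≡ 1
The order of 169 is 158, so the subgroup it generates has 158 elements.
The index is φ(317) / ord(169) = 316 / 158 = 2.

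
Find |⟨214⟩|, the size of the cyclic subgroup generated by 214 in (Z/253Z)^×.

110

Since 214 ∈ (Z/253Z)^×, its order divides φ(253) = φ(11·23) = (11−1)·(23−1) = 10·22 = 220 = 2^2 · 5 · 11.
Divisors of 220: 1, 2, 4, 5, 10, 11, 20, 22, 44, 55, 110, 220.
Evaluate successive powers at the divisors of 220:
214^1 ≡ 214 (mod 253)
214^2 ≡ 3 (mod 253)
214^4 ≡ 9 (mod 253)
214^5 ≡ 155 (mod 253)
214^10 ≡ 243 (mod 253)
214^11 ≡ 137 (mod 253)
214^20 ≡ 100 (mod 253)
214^22 ≡ 47 (mod 253)
214^44 ≡ 185 (mod 253)
214^55 ≡ 45 (mod 253)
214^110 ≡ 1 (mod 253) ✓
Therefore the multiplicative order of 214 modulo 253 is 110.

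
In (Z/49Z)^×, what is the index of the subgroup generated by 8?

6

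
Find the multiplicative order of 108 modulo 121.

Since 108 ∈ (Z/121Z)^×, its order divides φ(121) = φ(11^2) = 11·(11−1) = 110 = 2 · 5 · 11.
Divisors of 110: 1, 2, 5, 10, 11, 22, 55, 110.
Test each divisor d:
108^1 ≡ 108 (mod 121)
108^2 ≡ 48 (mod 121)
108^5 ≡ 56 (mod 121)
108^10 ≡ 111 (mod 121)
108^11 ≡ 9 (mod 121)
108^22 ≡ 81 (mod 121)
108^55 ≡ 1 (mod 121) ✓
Therefore the multiplicative order of 108 modulo 121 is 55.

55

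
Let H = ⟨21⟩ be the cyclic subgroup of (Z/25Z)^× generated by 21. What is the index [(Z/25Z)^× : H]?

By Lagrange's theorem, ord_25(21) divides φ(25) = φ(5^2) = 5·(5−1) = 20 = 2^2 · 5.
Divisors of 20: 1, 2, 4, 5, 10, 20.
Check 21^d mod 25 for each divisor in increasing order:
21^1 ≡ 21 (mod 25)
21^2 ≡ 16 (mod 25)
21^4 ≡ 6 (mod 25)
21^5 ≡ 1 (mod 25) ✓
The order of 21 is 5, so the subgroup it generates has 5 elements.
[(Z/25Z)^× : ⟨21⟩] = 20/5 = 4.

4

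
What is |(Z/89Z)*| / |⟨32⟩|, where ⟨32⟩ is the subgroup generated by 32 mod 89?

Since 32 ∈ (Z/89Z)^×, its order divides φ(89) = 89 − 1 = 88 = 2^3 · 11.
Divisors of 88: 1, 2, 4, 8, 11, 22, 44, 88.
Check 32^d mod 89 for each divisor in increasing order:
32^1 ≡ 32 (mod 89)
32^2 ≡ 45 (mod 89)
32^4 ≡ 67 (mod 89)
32^8 ≡ 39 (mod 89)
32^11 ≡ 1 (mod 89) ✓
So ord_89(32) = 11, hence |⟨32⟩| = 11.
The index is φ(89) / ord(32) = 88 / 11 = 8.

8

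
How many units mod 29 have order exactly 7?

6

φ(29) = 29 − 1 = 28 = 2^2 · 7.
(Z/29Z)^× is cyclic (|G| = 28); a cyclic group of order m has exactly φ(d) elements of each order d | m, and none otherwise.
7 | 28, and φ(7) = 7 − 1 = 6.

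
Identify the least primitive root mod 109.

φ(109) = 109 − 1 = 108 = 2^2 · 3^3.
Test candidates g = 2, 3, … against the prime factors q ∈ {2, 3} of φ(109): g is a generator iff g^(108/q) ≢ 1 for every such q.
g = 2: 2^54 ≡ 108; 2^36 ≡ 1 — hits 1, so not a primitive root.
g = 3: 3^54 ≡ 1 — hits 1, so not a primitive root.
g = 4: 4^54 ≡ 1 — hits 1, so not a primitive root.
g = 5: 5^54 ≡ 1 — hits 1, so not a primitive root.
g = 6: 6^54 ≡ 108; 6^36 ≡ 63 — none is 1, so 6 is a primitive root.
So 6 is the smallest generator of (Z/109Z)^×.

6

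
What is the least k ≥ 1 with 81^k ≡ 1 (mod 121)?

By Lagrange's theorem, ord_121(81) divides φ(121) = φ(11^2) = 11·(11−1) = 110 = 2 · 5 · 11.
Divisors of 110: 1, 2, 5, 10, 11, 22, 55, 110.
Test each divisor d:
81^1 ≡ 81 (mod 121)
81^2 ≡ 27 (mod 121)
81^5 ≡ 1 (mod 121) ✓
The smallest such exponent is 5, so the order of 81 is 5.

5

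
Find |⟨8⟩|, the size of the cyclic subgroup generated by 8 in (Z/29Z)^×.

ord(8) | φ(29) = 29 − 1 = 28 = 2^2 · 7.
Divisors of 28: 1, 2, 4, 7, 14, 28.
Test each divisor d:
8^1 ≡ 8 (mod 29)
8^2 ≡ 6 (mod 29)
8^4 ≡ 7 (mod 29)
8^7 ≡ 17 (mod 29)
8^14 ≡ 28 (mod 29)
8^28 ≡ 1 (mod 29) ✓
So ord_29(8) = 28.

28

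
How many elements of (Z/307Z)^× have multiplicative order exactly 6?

2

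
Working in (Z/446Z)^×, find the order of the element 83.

Since 83 ∈ (Z/446Z)^×, its order divides φ(446) = φ(2)·φ(223) = 1·222 = 222 = 2 · 3 · 37.
Divisors of 222: 1, 2, 3, 6, 37, 74, 111, 222.
Evaluate successive powers at the divisors of 222:
83^1 ≡ 83 (mod 446)
83^2 ≡ 199 (mod 446)
83^3 ≡ 15 (mod 446)
83^6 ≡ 225 (mod 446)
83^37 ≡ 183 (mod 446)
83^74 ≡ 39 (mod 446)
83^111 ≡ 1 (mod 446) ✓
So ord_446(83) = 111.

111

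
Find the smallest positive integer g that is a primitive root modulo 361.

2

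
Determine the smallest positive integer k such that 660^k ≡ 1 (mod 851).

44

Since 660 ∈ (Z/851Z)^×, its order divides φ(851) = φ(23·37) = (23−1)·(37−1) = 22·36 = 792 = 2^3 · 3^2 · 11.
Divisors of 792: 1, 2, 3, 4, 6, 8, 9, 11, 12, 18, 22, 24, 33, 36, 44, 66, 72, 88, 99, 132, 198, 264, 396, 792.
Compute 660^d (mod 851) for the divisors d until we hit 1:
660^1 ≡ 660 (mod 851)
660^2 ≡ 739 (mod 851)
660^3 ≡ 117 (mod 851)
660^4 ≡ 630 (mod 851)
660^6 ≡ 73 (mod 851)
660^8 ≡ 334 (mod 851)
660^9 ≡ 31 (mod 851)
660^11 ≡ 783 (mod 851)
660^12 ≡ 223 (mod 851)
660^18 ≡ 110 (mod 851)
660^22 ≡ 369 (mod 851)
660^24 ≡ 371 (mod 851)
660^33 ≡ 438 (mod 851)
660^36 ≡ 186 (mod 851)
660^44 ≡ 1 (mod 851) ✓
The smallest such exponent is 44, so the order of 660 is 44.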